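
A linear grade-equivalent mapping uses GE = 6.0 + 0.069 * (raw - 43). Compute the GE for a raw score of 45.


raw - median = 45 - 43 = 2
slope * diff = 0.069 * 2 = 0.138
GE = 6.0 + 0.138
GE = 6.138

6.138


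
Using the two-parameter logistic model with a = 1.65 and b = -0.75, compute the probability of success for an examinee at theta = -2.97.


a*(theta - b) = 1.65 * (-2.97 - -0.75) = -3.663
exp(--3.663) = 38.9781
P = 1 / (1 + 38.9781)
P = 0.025

0.025


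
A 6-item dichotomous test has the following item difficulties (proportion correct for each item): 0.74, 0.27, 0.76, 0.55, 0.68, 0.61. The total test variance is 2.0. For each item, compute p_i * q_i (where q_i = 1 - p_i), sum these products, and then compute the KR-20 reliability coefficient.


For each item, compute p_i * q_i:
  Item 1: 0.74 * 0.26 = 0.1924
  Item 2: 0.27 * 0.73 = 0.1971
  Item 3: 0.76 * 0.24 = 0.1824
  Item 4: 0.55 * 0.45 = 0.2475
  Item 5: 0.68 * 0.32 = 0.2176
  Item 6: 0.61 * 0.39 = 0.2379
Sum(p_i * q_i) = 0.1924 + 0.1971 + 0.1824 + 0.2475 + 0.2176 + 0.2379 = 1.2749
KR-20 = (k/(k-1)) * (1 - Sum(p_i*q_i) / Var_total)
= (6/5) * (1 - 1.2749/2.0)
= 1.2 * 0.3626
KR-20 = 0.4351

0.4351


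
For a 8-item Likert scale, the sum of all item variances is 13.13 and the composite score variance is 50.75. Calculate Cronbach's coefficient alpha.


alpha = (k/(k-1)) * (1 - sum(si^2)/s_total^2)
= (8/7) * (1 - 13.13/50.75)
alpha = 0.8472

0.8472


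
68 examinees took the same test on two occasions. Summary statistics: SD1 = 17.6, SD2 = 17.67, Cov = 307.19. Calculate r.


r = cov(X,Y) / (SD_X * SD_Y)
r = 307.19 / (17.6 * 17.67)
r = 307.19 / 310.992
r = 0.9878

0.9878


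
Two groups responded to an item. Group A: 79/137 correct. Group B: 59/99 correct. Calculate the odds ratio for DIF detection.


Odds_A = 79/58 = 1.3621
Odds_B = 59/40 = 1.475
OR = Odds_A / Odds_B = 1.3621 / 1.475
Exactly, OR = (79 * 40) / (58 * 59) = 3160 / 3422
OR = 0.9234

0.9234


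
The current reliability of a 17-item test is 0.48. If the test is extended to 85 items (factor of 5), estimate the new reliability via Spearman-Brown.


r_new = (n * rxx) / (1 + (n-1) * rxx)
r_new = (5 * 0.48) / (1 + 4 * 0.48)
r_new = 2.4 / 2.92
r_new = 0.8219

0.8219


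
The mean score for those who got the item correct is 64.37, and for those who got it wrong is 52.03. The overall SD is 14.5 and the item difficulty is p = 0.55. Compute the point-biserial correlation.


q = 1 - p = 0.45
rpb = ((M1 - M0) / SD) * sqrt(p * q)
rpb = ((64.37 - 52.03) / 14.5) * sqrt(0.55 * 0.45)
rpb = 0.4234

0.4234


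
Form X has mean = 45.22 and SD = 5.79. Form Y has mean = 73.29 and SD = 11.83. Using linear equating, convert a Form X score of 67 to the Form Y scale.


slope = SD_Y / SD_X = 11.83 / 5.79 ~ 2.0432
intercept = mean_Y - slope * mean_X = 73.29 - (11.83 / 5.79) * 45.22 ~ -19.1025
Y = slope * X + intercept. To avoid rounding drift from the rounded slope/intercept, evaluate the equivalent form Y = mean_Y + SD_Y * (X - mean_X) / SD_X at full precision:
Y = 73.29 + 11.83 * (67 - 45.22) / 5.79
Y = 73.29 + 11.83 * 21.78 / 5.79
Y = 73.29 + 257.6574 / 5.79
Y = 73.29 + 44.5004
Y = 117.7904

117.7904


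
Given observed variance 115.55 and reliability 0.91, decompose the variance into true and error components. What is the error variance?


var_true = rxx * var_obs = 0.91 * 115.55 = 105.1505
var_error = var_obs - var_true
var_error = 115.55 - 105.1505
var_error = 10.3995

10.3995


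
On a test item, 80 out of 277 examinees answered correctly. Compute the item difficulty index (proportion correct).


Item difficulty p = number correct / total examinees
p = 80 / 277
p = 0.2888

0.2888


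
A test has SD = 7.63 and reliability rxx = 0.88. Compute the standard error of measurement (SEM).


SEM = SD * sqrt(1 - rxx)
SEM = 7.63 * sqrt(1 - 0.88)
SEM = 7.63 * sqrt(0.12) = 7.63 * 0.34641
SEM = 2.6431

2.6431


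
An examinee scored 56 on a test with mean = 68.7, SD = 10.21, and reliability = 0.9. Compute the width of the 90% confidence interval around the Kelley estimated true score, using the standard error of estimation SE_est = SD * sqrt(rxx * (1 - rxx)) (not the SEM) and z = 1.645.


True score estimate = 0.9*56 + 0.1*68.7 = 57.27
SE_est = SD * sqrt(rxx * (1 - rxx)) = 10.21 * sqrt(0.9 * 0.1) = 10.21 * sqrt(0.09) = 3.063
CI = T_est +/- z * SE_est, so width = 2 * z * SE_est = 2 * 1.645 * 3.063
Width = 10.0773

10.0773


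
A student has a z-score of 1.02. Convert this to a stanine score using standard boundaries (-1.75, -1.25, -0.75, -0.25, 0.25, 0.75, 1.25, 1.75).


Stanine boundaries: [-1.75, -1.25, -0.75, -0.25, 0.25, 0.75, 1.25, 1.75]
z = 1.02
Check each boundary:
  z >= -1.75 -> could be stanine 2
  z >= -1.25 -> could be stanine 3
  z >= -0.75 -> could be stanine 4
  z >= -0.25 -> could be stanine 5
  z >= 0.25 -> could be stanine 6
  z >= 0.75 -> could be stanine 7
  z < 1.25
  z < 1.75
Highest qualifying boundary gives stanine = 7

7


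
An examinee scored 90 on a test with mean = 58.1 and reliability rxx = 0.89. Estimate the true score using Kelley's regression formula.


T_est = rxx * X + (1 - rxx) * mean
T_est = 0.89 * 90 + 0.11 * 58.1
T_est = 80.1 + 6.391
T_est = 86.491

86.491


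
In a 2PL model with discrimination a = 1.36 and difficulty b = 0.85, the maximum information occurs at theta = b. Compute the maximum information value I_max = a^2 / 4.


For 2PL, max info at theta = b = 0.85
I_max = a^2 / 4 = 1.36^2 / 4
= 1.8496 / 4
I_max = 0.4624

0.4624


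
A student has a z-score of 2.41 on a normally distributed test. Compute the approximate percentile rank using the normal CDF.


CDF(z) = 0.5 * (1 + erf(z/sqrt(2)))
erf(1.7041) = 0.984
CDF = 0.992
Percentile rank = 0.992 * 100 = 99.2

99.2


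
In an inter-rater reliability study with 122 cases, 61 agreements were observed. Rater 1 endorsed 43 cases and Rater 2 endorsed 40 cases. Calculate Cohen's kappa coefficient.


P_o = 61/122 = 0.5
P_e = (43*40 + 79*82) / 14884 = 0.550793
kappa = (P_o - P_e) / (1 - P_e)
kappa = (0.5 - 0.550793) / (1 - 0.550793)
kappa = -0.1131

-0.1131


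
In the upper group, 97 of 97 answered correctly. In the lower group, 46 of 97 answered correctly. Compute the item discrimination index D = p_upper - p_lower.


p_upper = 97/97 = 1.0
p_lower = 46/97 = 0.4742
D = 1.0 - 0.4742 = 0.5258

0.5258


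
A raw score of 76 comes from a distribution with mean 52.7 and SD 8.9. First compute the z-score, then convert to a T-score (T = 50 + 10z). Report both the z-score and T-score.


z = (X - mean) / SD = (76 - 52.7) / 8.9
z = 23.3 / 8.9
z = 2.618
T-score = T = 50 + 10z
Carry z at full precision (z = 23.3 / 8.9) into the conversion:
T-score = 50 + 10 * (23.3 / 8.9) = 50 + 233 / 8.9
T-score = 50 + 26.1798
T-score = 76.1798

76.1798


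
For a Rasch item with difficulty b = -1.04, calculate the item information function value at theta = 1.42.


P = 1/(1+exp(-(1.42--1.04))) = 0.9213
I = P*(1-P) = 0.9213 * 0.0787
I = 0.0725

0.0725


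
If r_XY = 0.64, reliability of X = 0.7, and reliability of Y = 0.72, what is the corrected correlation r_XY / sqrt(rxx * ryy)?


r_corrected = rxy / sqrt(rxx * ryy)
= 0.64 / sqrt(0.7 * 0.72)
= 0.64 / sqrt(0.504)
= 0.64 / 0.70993
r_corrected = 0.9015

0.9015


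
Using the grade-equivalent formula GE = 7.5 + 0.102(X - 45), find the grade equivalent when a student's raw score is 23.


raw - median = 23 - 45 = -22
slope * diff = 0.102 * -22 = -2.244
GE = 7.5 + -2.244
GE = 5.256

5.256


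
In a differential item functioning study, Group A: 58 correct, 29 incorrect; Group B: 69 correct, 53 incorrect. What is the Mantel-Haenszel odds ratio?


Odds_A = 58/29 = 2.0
Odds_B = 69/53 = 1.3019
OR = Odds_A / Odds_B = 2.0 / 1.3019
Exactly, OR = (58 * 53) / (29 * 69) = 3074 / 2001
OR = 1.5362

1.5362


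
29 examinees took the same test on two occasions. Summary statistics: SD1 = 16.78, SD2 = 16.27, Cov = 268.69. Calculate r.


r = cov(X,Y) / (SD_X * SD_Y)
r = 268.69 / (16.78 * 16.27)
r = 268.69 / 273.0106
r = 0.9842

0.9842


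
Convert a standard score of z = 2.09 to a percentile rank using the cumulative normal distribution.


CDF(z) = 0.5 * (1 + erf(z/sqrt(2)))
erf(1.4779) = 0.9634
CDF = 0.9817
Percentile rank = 0.9817 * 100 = 98.17

98.17


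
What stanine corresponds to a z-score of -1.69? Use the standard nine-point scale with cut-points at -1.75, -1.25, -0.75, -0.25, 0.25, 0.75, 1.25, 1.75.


Stanine boundaries: [-1.75, -1.25, -0.75, -0.25, 0.25, 0.75, 1.25, 1.75]
z = -1.69
Check each boundary:
  z >= -1.75 -> could be stanine 2
  z < -1.25
  z < -0.75
  z < -0.25
  z < 0.25
  z < 0.75
  z < 1.25
  z < 1.75
Highest qualifying boundary gives stanine = 2

2


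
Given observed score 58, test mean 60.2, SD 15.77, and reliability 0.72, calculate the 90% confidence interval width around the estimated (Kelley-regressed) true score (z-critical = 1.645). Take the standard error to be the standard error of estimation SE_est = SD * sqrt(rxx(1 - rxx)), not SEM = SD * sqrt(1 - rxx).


True score estimate = 0.72*58 + 0.28*60.2 = 58.616
SE_est = SD * sqrt(rxx * (1 - rxx)) = 15.77 * sqrt(0.72 * 0.28) = 15.77 * sqrt(0.2016) = 7.080712
CI = T_est +/- z * SE_est, so width = 2 * z * SE_est = 2 * 1.645 * 7.080712
Width = 23.2955

23.2955


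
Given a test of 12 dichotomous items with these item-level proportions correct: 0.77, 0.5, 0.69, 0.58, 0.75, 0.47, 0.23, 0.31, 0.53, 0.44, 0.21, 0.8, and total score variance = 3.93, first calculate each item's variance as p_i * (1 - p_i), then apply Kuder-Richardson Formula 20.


For each item, compute p_i * q_i:
  Item 1: 0.77 * 0.23 = 0.1771
  Item 2: 0.5 * 0.5 = 0.25
  Item 3: 0.69 * 0.31 = 0.2139
  Item 4: 0.58 * 0.42 = 0.2436
  Item 5: 0.75 * 0.25 = 0.1875
  Item 6: 0.47 * 0.53 = 0.2491
  Item 7: 0.23 * 0.77 = 0.1771
  Item 8: 0.31 * 0.69 = 0.2139
  Item 9: 0.53 * 0.47 = 0.2491
  Item 10: 0.44 * 0.56 = 0.2464
  Item 11: 0.21 * 0.79 = 0.1659
  Item 12: 0.8 * 0.2 = 0.16
Sum(p_i * q_i) = 0.1771 + 0.25 + 0.2139 + 0.2436 + 0.1875 + 0.2491 + 0.1771 + 0.2139 + 0.2491 + 0.2464 + 0.1659 + 0.16 = 2.5336
KR-20 = (k/(k-1)) * (1 - Sum(p_i*q_i) / Var_total)
= (12/11) * (1 - 2.5336/3.93)
= 1.0909 * 0.3553
KR-20 = 0.3876

0.3876


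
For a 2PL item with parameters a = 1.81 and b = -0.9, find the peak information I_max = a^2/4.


For 2PL, max info at theta = b = -0.9
I_max = a^2 / 4 = 1.81^2 / 4
= 3.2761 / 4
I_max = 0.819

0.819


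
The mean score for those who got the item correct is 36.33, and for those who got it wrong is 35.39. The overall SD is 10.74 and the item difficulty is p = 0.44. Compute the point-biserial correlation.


q = 1 - p = 0.56
rpb = ((M1 - M0) / SD) * sqrt(p * q)
rpb = ((36.33 - 35.39) / 10.74) * sqrt(0.44 * 0.56)
rpb = 0.0434

0.0434


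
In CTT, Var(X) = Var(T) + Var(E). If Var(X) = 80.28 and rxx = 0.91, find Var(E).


var_true = rxx * var_obs = 0.91 * 80.28 = 73.0548
var_error = var_obs - var_true
var_error = 80.28 - 73.0548
var_error = 7.2252

7.2252


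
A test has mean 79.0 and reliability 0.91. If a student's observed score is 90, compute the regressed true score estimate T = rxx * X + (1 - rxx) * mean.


T_est = rxx * X + (1 - rxx) * mean
T_est = 0.91 * 90 + 0.09 * 79.0
T_est = 81.9 + 7.11
T_est = 89.01

89.01


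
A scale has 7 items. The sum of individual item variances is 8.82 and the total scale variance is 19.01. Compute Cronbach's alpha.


alpha = (k/(k-1)) * (1 - sum(si^2)/s_total^2)
= (7/6) * (1 - 8.82/19.01)
alpha = 0.6254

0.6254


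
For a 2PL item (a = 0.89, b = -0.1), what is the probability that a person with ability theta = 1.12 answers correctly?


a*(theta - b) = 0.89 * (1.12 - -0.1) = 1.0858
exp(-1.0858) = 0.3376
P = 1 / (1 + 0.3376)
P = 0.7476

0.7476


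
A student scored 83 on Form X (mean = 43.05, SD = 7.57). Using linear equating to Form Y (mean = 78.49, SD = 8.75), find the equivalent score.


slope = SD_Y / SD_X = 8.75 / 7.57 ~ 1.1559
intercept = mean_Y - slope * mean_X = 78.49 - (8.75 / 7.57) * 43.05 ~ 28.7294
Y = slope * X + intercept. To avoid rounding drift from the rounded slope/intercept, evaluate the equivalent form Y = mean_Y + SD_Y * (X - mean_X) / SD_X at full precision:
Y = 78.49 + 8.75 * (83 - 43.05) / 7.57
Y = 78.49 + 8.75 * 39.95 / 7.57
Y = 78.49 + 349.5625 / 7.57
Y = 78.49 + 46.1773
Y = 124.6673

124.6673


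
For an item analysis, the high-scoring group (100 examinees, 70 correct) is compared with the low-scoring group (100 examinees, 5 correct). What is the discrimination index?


p_upper = 70/100 = 0.7
p_lower = 5/100 = 0.05
D = 0.7 - 0.05 = 0.65

0.65


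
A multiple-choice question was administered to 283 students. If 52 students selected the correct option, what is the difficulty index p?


Item difficulty p = number correct / total examinees
p = 52 / 283
p = 0.1837

0.1837


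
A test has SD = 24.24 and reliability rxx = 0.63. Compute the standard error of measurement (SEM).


SEM = SD * sqrt(1 - rxx)
SEM = 24.24 * sqrt(1 - 0.63)
SEM = 24.24 * sqrt(0.37) = 24.24 * 0.608276
SEM = 14.7446

14.7446


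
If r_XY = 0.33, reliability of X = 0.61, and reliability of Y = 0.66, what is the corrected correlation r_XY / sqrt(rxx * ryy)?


r_corrected = rxy / sqrt(rxx * ryy)
= 0.33 / sqrt(0.61 * 0.66)
= 0.33 / sqrt(0.4026)
= 0.33 / 0.634508
r_corrected = 0.5201

0.5201


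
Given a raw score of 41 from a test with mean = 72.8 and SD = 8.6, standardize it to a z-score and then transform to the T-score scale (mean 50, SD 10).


z = (X - mean) / SD = (41 - 72.8) / 8.6
z = -31.8 / 8.6
z = -3.6977
T-score = T = 50 + 10z
Carry z at full precision (z = -31.8 / 8.6) into the conversion:
T-score = 50 + 10 * (-31.8 / 8.6) = 50 + -318 / 8.6
T-score = 50 + -36.9767
T-score = 13.0233

13.0233


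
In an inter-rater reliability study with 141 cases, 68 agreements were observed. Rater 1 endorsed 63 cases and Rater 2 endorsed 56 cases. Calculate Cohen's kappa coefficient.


P_o = 68/141 = 0.48227
P_e = (63*56 + 78*85) / 19881 = 0.51094
kappa = (P_o - P_e) / (1 - P_e)
kappa = (0.48227 - 0.51094) / (1 - 0.51094)
kappa = -0.0586

-0.0586


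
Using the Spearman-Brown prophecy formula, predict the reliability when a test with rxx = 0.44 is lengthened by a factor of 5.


r_new = (n * rxx) / (1 + (n-1) * rxx)
r_new = (5 * 0.44) / (1 + 4 * 0.44)
r_new = 2.2 / 2.76
r_new = 0.7971

0.7971


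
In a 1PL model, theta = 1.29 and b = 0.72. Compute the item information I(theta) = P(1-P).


P = 1/(1+exp(-(1.29-0.72))) = 0.6388
I = P*(1-P) = 0.6388 * 0.3612
I = 0.2307

0.2307


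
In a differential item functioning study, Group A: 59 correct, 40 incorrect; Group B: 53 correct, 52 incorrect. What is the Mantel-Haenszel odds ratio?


Odds_A = 59/40 = 1.475
Odds_B = 53/52 = 1.0192
OR = Odds_A / Odds_B = 1.475 / 1.0192
Exactly, OR = (59 * 52) / (40 * 53) = 3068 / 2120
OR = 1.4472

1.4472


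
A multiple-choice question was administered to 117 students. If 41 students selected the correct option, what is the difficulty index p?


Item difficulty p = number correct / total examinees
p = 41 / 117
p = 0.3504

0.3504


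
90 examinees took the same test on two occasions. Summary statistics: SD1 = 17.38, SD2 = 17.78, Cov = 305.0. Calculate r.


r = cov(X,Y) / (SD_X * SD_Y)
r = 305.0 / (17.38 * 17.78)
r = 305.0 / 309.0164
r = 0.987

0.987


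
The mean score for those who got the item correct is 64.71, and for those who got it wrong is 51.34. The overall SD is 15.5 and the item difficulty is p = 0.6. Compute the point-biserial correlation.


q = 1 - p = 0.4
rpb = ((M1 - M0) / SD) * sqrt(p * q)
rpb = ((64.71 - 51.34) / 15.5) * sqrt(0.6 * 0.4)
rpb = 0.4226

0.4226


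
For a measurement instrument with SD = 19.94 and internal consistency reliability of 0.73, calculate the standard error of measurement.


SEM = SD * sqrt(1 - rxx)
SEM = 19.94 * sqrt(1 - 0.73)
SEM = 19.94 * sqrt(0.27) = 19.94 * 0.519615
SEM = 10.3611

10.3611


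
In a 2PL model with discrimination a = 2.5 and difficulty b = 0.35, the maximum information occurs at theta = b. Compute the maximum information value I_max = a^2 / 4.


For 2PL, max info at theta = b = 0.35
I_max = a^2 / 4 = 2.5^2 / 4
= 6.25 / 4
I_max = 1.5625

1.5625


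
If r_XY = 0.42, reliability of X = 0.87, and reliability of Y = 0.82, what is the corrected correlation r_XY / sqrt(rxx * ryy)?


r_corrected = rxy / sqrt(rxx * ryy)
= 0.42 / sqrt(0.87 * 0.82)
= 0.42 / sqrt(0.7134)
= 0.42 / 0.84463
r_corrected = 0.4973

0.4973


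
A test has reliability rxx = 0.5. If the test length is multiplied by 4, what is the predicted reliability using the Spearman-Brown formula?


r_new = (n * rxx) / (1 + (n-1) * rxx)
r_new = (4 * 0.5) / (1 + 3 * 0.5)
r_new = 2.0 / 2.5
r_new = 0.8

0.8


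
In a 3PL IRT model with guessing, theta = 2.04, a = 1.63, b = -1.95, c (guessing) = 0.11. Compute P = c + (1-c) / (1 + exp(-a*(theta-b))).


logit = 1.63*(2.04 - -1.95) = 6.5037
P* = 1/(1 + exp(-6.5037)) = 0.9985
P = 0.11 + (1 - 0.11) * 0.9985
P = 0.9987

0.9987


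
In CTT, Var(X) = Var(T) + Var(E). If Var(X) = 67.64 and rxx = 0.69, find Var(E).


var_true = rxx * var_obs = 0.69 * 67.64 = 46.6716
var_error = var_obs - var_true
var_error = 67.64 - 46.6716
var_error = 20.9684

20.9684


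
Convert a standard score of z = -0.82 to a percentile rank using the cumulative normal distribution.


CDF(z) = 0.5 * (1 + erf(z/sqrt(2)))
erf(-0.5798) = -0.5878
CDF = 0.2061
Percentile rank = 0.2061 * 100 = 20.61

20.61


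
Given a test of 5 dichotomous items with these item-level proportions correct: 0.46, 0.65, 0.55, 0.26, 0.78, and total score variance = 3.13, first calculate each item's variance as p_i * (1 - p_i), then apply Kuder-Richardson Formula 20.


For each item, compute p_i * q_i:
  Item 1: 0.46 * 0.54 = 0.2484
  Item 2: 0.65 * 0.35 = 0.2275
  Item 3: 0.55 * 0.45 = 0.2475
  Item 4: 0.26 * 0.74 = 0.1924
  Item 5: 0.78 * 0.22 = 0.1716
Sum(p_i * q_i) = 0.2484 + 0.2275 + 0.2475 + 0.1924 + 0.1716 = 1.0874
KR-20 = (k/(k-1)) * (1 - Sum(p_i*q_i) / Var_total)
= (5/4) * (1 - 1.0874/3.13)
= 1.25 * 0.6526
KR-20 = 0.8157

0.8157


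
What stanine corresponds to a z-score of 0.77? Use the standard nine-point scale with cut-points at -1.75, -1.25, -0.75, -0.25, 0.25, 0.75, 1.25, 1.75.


Stanine boundaries: [-1.75, -1.25, -0.75, -0.25, 0.25, 0.75, 1.25, 1.75]
z = 0.77
Check each boundary:
  z >= -1.75 -> could be stanine 2
  z >= -1.25 -> could be stanine 3
  z >= -0.75 -> could be stanine 4
  z >= -0.25 -> could be stanine 5
  z >= 0.25 -> could be stanine 6
  z >= 0.75 -> could be stanine 7
  z < 1.25
  z < 1.75
Highest qualifying boundary gives stanine = 7

7


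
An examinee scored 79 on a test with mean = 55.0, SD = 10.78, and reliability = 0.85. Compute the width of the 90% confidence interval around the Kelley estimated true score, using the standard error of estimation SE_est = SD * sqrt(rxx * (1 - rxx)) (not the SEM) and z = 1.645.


True score estimate = 0.85*79 + 0.15*55.0 = 75.4
SE_est = SD * sqrt(rxx * (1 - rxx)) = 10.78 * sqrt(0.85 * 0.15) = 10.78 * sqrt(0.1275) = 3.84923
CI = T_est +/- z * SE_est, so width = 2 * z * SE_est = 2 * 1.645 * 3.84923
Width = 12.664

12.664


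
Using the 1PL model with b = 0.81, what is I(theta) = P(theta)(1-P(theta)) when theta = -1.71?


P = 1/(1+exp(-(-1.71-0.81))) = 0.0745
I = P*(1-P) = 0.0745 * 0.9255
I = 0.0689

0.0689


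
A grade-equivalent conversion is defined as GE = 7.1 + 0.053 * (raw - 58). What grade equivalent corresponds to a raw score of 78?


raw - median = 78 - 58 = 20
slope * diff = 0.053 * 20 = 1.06
GE = 7.1 + 1.06
GE = 8.16

8.16


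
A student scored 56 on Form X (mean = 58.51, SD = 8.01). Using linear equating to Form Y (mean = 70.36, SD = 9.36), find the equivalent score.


slope = SD_Y / SD_X = 9.36 / 8.01 ~ 1.1685
intercept = mean_Y - slope * mean_X = 70.36 - (9.36 / 8.01) * 58.51 ~ 1.9888
Y = slope * X + intercept. To avoid rounding drift from the rounded slope/intercept, evaluate the equivalent form Y = mean_Y + SD_Y * (X - mean_X) / SD_X at full precision:
Y = 70.36 + 9.36 * (56 - 58.51) / 8.01
Y = 70.36 - 9.36 * 2.51 / 8.01
Y = 70.36 - 23.4936 / 8.01
Y = 70.36 - 2.933
Y = 67.427

67.427


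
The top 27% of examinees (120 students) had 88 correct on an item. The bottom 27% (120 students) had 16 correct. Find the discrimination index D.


p_upper = 88/120 = 0.7333
p_lower = 16/120 = 0.1333
D = 0.7333 - 0.1333 = 0.6

0.6


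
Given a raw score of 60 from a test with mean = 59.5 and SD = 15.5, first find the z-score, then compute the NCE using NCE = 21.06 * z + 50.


z = (X - mean) / SD = (60 - 59.5) / 15.5
z = 0.5 / 15.5
z = 0.0323
NCE = NCE = 21.06z + 50
Carry z at full precision (z = 0.5 / 15.5) into the conversion:
NCE = 21.06 * (0.5 / 15.5) + 50 = 10.53 / 15.5 + 50
NCE = 0.6794 + 50
NCE = 50.6794

50.6794


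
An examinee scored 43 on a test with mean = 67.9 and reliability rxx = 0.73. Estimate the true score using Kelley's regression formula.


T_est = rxx * X + (1 - rxx) * mean
T_est = 0.73 * 43 + 0.27 * 67.9
T_est = 31.39 + 18.333
T_est = 49.723

49.723


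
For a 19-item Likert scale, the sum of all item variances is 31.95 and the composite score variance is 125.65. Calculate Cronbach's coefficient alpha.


alpha = (k/(k-1)) * (1 - sum(si^2)/s_total^2)
= (19/18) * (1 - 31.95/125.65)
alpha = 0.7872

0.7872


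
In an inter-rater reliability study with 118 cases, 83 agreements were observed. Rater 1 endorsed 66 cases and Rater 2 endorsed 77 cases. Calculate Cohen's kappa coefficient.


P_o = 83/118 = 0.70339
P_e = (66*77 + 52*41) / 13924 = 0.518098
kappa = (P_o - P_e) / (1 - P_e)
kappa = (0.70339 - 0.518098) / (1 - 0.518098)
kappa = 0.3845

0.3845


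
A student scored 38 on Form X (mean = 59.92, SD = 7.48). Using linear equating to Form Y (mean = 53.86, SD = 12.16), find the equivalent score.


slope = SD_Y / SD_X = 12.16 / 7.48 ~ 1.6257
intercept = mean_Y - slope * mean_X = 53.86 - (12.16 / 7.48) * 59.92 ~ -43.5501
Y = slope * X + intercept. To avoid rounding drift from the rounded slope/intercept, evaluate the equivalent form Y = mean_Y + SD_Y * (X - mean_X) / SD_X at full precision:
Y = 53.86 + 12.16 * (38 - 59.92) / 7.48
Y = 53.86 - 12.16 * 21.92 / 7.48
Y = 53.86 - 266.5472 / 7.48
Y = 53.86 - 35.6347
Y = 18.2253

18.2253


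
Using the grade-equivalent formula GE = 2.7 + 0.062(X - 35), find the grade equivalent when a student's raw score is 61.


raw - median = 61 - 35 = 26
slope * diff = 0.062 * 26 = 1.612
GE = 2.7 + 1.612
GE = 4.312

4.312


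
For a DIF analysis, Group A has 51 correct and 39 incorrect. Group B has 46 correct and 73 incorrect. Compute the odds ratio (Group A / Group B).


Odds_A = 51/39 = 1.3077
Odds_B = 46/73 = 0.6301
OR = Odds_A / Odds_B = 1.3077 / 0.6301
Exactly, OR = (51 * 73) / (39 * 46) = 3723 / 1794
OR = 2.0753

2.0753


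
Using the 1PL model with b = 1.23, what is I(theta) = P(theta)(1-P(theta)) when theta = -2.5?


P = 1/(1+exp(-(-2.5-1.23))) = 0.0234
I = P*(1-P) = 0.0234 * 0.9766
I = 0.0229

0.0229


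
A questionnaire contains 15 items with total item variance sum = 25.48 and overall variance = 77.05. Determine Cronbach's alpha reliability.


alpha = (k/(k-1)) * (1 - sum(si^2)/s_total^2)
= (15/14) * (1 - 25.48/77.05)
alpha = 0.7171

0.7171


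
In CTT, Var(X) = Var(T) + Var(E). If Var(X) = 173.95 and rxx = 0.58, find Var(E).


var_true = rxx * var_obs = 0.58 * 173.95 = 100.891
var_error = var_obs - var_true
var_error = 173.95 - 100.891
var_error = 73.059

73.059


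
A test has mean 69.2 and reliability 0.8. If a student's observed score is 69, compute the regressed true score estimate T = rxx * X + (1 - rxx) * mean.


T_est = rxx * X + (1 - rxx) * mean
T_est = 0.8 * 69 + 0.2 * 69.2
T_est = 55.2 + 13.84
T_est = 69.04

69.04


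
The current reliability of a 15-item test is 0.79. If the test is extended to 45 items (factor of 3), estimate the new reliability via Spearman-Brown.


r_new = (n * rxx) / (1 + (n-1) * rxx)
r_new = (3 * 0.79) / (1 + 2 * 0.79)
r_new = 2.37 / 2.58
r_new = 0.9186

0.9186


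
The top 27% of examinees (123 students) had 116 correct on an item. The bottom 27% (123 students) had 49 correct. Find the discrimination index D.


p_upper = 116/123 = 0.9431
p_lower = 49/123 = 0.3984
D = 0.9431 - 0.3984 = 0.5447

0.5447


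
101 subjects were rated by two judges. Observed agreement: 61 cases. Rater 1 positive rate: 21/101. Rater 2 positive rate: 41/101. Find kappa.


P_o = 61/101 = 0.60396
P_e = (21*41 + 80*60) / 10201 = 0.554946
kappa = (P_o - P_e) / (1 - P_e)
kappa = (0.60396 - 0.554946) / (1 - 0.554946)
kappa = 0.1101

0.1101


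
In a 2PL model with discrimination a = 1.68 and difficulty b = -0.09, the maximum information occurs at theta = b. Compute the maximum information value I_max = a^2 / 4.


For 2PL, max info at theta = b = -0.09
I_max = a^2 / 4 = 1.68^2 / 4
= 2.8224 / 4
I_max = 0.7056

0.7056


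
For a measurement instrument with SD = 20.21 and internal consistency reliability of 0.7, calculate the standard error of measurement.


SEM = SD * sqrt(1 - rxx)
SEM = 20.21 * sqrt(1 - 0.7)
SEM = 20.21 * sqrt(0.3) = 20.21 * 0.547723
SEM = 11.0695

11.0695


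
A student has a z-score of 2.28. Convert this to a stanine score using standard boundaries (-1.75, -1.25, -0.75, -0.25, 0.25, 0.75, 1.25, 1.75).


Stanine boundaries: [-1.75, -1.25, -0.75, -0.25, 0.25, 0.75, 1.25, 1.75]
z = 2.28
Check each boundary:
  z >= -1.75 -> could be stanine 2
  z >= -1.25 -> could be stanine 3
  z >= -0.75 -> could be stanine 4
  z >= -0.25 -> could be stanine 5
  z >= 0.25 -> could be stanine 6
  z >= 0.75 -> could be stanine 7
  z >= 1.25 -> could be stanine 8
  z >= 1.75 -> could be stanine 9
Highest qualifying boundary gives stanine = 9

9


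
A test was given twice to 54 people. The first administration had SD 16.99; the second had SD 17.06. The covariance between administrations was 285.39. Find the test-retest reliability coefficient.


r = cov(X,Y) / (SD_X * SD_Y)
r = 285.39 / (16.99 * 17.06)
r = 285.39 / 289.8494
r = 0.9846

0.9846


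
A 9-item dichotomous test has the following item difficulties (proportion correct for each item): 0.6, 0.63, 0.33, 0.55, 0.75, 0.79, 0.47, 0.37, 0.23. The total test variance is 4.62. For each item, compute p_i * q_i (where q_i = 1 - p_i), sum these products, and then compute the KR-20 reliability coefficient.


For each item, compute p_i * q_i:
  Item 1: 0.6 * 0.4 = 0.24
  Item 2: 0.63 * 0.37 = 0.2331
  Item 3: 0.33 * 0.67 = 0.2211
  Item 4: 0.55 * 0.45 = 0.2475
  Item 5: 0.75 * 0.25 = 0.1875
  Item 6: 0.79 * 0.21 = 0.1659
  Item 7: 0.47 * 0.53 = 0.2491
  Item 8: 0.37 * 0.63 = 0.2331
  Item 9: 0.23 * 0.77 = 0.1771
Sum(p_i * q_i) = 0.24 + 0.2331 + 0.2211 + 0.2475 + 0.1875 + 0.1659 + 0.2491 + 0.2331 + 0.1771 = 1.9544
KR-20 = (k/(k-1)) * (1 - Sum(p_i*q_i) / Var_total)
= (9/8) * (1 - 1.9544/4.62)
= 1.125 * 0.577
KR-20 = 0.6491

0.6491


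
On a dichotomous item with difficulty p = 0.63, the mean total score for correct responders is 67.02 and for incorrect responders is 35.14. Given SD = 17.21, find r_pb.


q = 1 - p = 0.37
rpb = ((M1 - M0) / SD) * sqrt(p * q)
rpb = ((67.02 - 35.14) / 17.21) * sqrt(0.63 * 0.37)
rpb = 0.8944

0.8944


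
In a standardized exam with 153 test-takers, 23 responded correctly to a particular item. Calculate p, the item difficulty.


Item difficulty p = number correct / total examinees
p = 23 / 153
p = 0.1503

0.1503


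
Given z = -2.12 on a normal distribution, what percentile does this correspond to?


CDF(z) = 0.5 * (1 + erf(z/sqrt(2)))
erf(-1.4991) = -0.966
CDF = 0.017
Percentile rank = 0.017 * 100 = 1.7

1.7


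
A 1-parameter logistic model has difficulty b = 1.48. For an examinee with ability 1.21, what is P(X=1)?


theta - b = 1.21 - 1.48 = -0.27
exp(-(theta - b)) = exp(0.27) = 1.31
P = 1 / (1 + 1.31)
P = 0.4329

0.4329


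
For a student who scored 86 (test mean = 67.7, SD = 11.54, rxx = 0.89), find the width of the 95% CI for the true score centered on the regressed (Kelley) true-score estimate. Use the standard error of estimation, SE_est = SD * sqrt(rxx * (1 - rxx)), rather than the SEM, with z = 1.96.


True score estimate = 0.89*86 + 0.11*67.7 = 83.987
SE_est = SD * sqrt(rxx * (1 - rxx)) = 11.54 * sqrt(0.89 * 0.11) = 11.54 * sqrt(0.0979) = 3.610748
CI = T_est +/- z * SE_est, so width = 2 * z * SE_est = 2 * 1.96 * 3.610748
Width = 14.1541

14.1541


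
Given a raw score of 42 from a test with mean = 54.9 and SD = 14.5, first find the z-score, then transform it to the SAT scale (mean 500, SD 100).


z = (X - mean) / SD = (42 - 54.9) / 14.5
z = -12.9 / 14.5
z = -0.8897
SAT-scale = SAT = 500 + 100z
Carry z at full precision (z = -12.9 / 14.5) into the conversion:
SAT-scale = 500 + 100 * (-12.9 / 14.5) = 500 + -1290 / 14.5
SAT-scale = 500 + -88.9655
SAT-scale = 411.0345

411.0345


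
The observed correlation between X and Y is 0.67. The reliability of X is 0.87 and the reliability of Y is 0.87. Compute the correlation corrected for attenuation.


r_corrected = rxy / sqrt(rxx * ryy)
= 0.67 / sqrt(0.87 * 0.87)
= 0.67 / sqrt(0.7569)
= 0.67 / 0.87
r_corrected = 0.7701

0.7701


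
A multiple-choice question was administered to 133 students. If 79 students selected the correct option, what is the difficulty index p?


Item difficulty p = number correct / total examinees
p = 79 / 133
p = 0.594

0.594


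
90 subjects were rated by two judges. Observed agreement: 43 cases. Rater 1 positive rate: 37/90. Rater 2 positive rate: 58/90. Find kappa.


P_o = 43/90 = 0.477778
P_e = (37*58 + 53*32) / 8100 = 0.474321
kappa = (P_o - P_e) / (1 - P_e)
kappa = (0.477778 - 0.474321) / (1 - 0.474321)
kappa = 0.0066

0.0066


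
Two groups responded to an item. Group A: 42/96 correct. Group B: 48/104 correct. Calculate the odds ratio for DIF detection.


Odds_A = 42/54 = 0.7778
Odds_B = 48/56 = 0.8571
OR = Odds_A / Odds_B = 0.7778 / 0.8571
Exactly, OR = (42 * 56) / (54 * 48) = 2352 / 2592
OR = 0.9074

0.9074


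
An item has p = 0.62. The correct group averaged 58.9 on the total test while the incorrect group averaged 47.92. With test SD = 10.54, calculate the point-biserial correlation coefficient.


q = 1 - p = 0.38
rpb = ((M1 - M0) / SD) * sqrt(p * q)
rpb = ((58.9 - 47.92) / 10.54) * sqrt(0.62 * 0.38)
rpb = 0.5056

0.5056


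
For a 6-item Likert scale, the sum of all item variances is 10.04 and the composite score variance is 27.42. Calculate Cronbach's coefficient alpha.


alpha = (k/(k-1)) * (1 - sum(si^2)/s_total^2)
= (6/5) * (1 - 10.04/27.42)
alpha = 0.7606

0.7606


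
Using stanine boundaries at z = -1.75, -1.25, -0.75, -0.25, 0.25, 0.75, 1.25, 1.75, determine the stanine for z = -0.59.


Stanine boundaries: [-1.75, -1.25, -0.75, -0.25, 0.25, 0.75, 1.25, 1.75]
z = -0.59
Check each boundary:
  z >= -1.75 -> could be stanine 2
  z >= -1.25 -> could be stanine 3
  z >= -0.75 -> could be stanine 4
  z < -0.25
  z < 0.25
  z < 0.75
  z < 1.25
  z < 1.75
Highest qualifying boundary gives stanine = 4

4


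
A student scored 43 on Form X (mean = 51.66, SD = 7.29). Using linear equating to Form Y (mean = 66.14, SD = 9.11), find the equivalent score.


slope = SD_Y / SD_X = 9.11 / 7.29 ~ 1.2497
intercept = mean_Y - slope * mean_X = 66.14 - (9.11 / 7.29) * 51.66 ~ 1.5827
Y = slope * X + intercept. To avoid rounding drift from the rounded slope/intercept, evaluate the equivalent form Y = mean_Y + SD_Y * (X - mean_X) / SD_X at full precision:
Y = 66.14 + 9.11 * (43 - 51.66) / 7.29
Y = 66.14 - 9.11 * 8.66 / 7.29
Y = 66.14 - 78.8926 / 7.29
Y = 66.14 - 10.822
Y = 55.318

55.318


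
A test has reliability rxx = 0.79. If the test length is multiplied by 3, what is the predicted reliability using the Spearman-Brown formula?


r_new = (n * rxx) / (1 + (n-1) * rxx)
r_new = (3 * 0.79) / (1 + 2 * 0.79)
r_new = 2.37 / 2.58
r_new = 0.9186

0.9186


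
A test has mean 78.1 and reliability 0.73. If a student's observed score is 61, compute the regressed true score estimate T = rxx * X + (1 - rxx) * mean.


T_est = rxx * X + (1 - rxx) * mean
T_est = 0.73 * 61 + 0.27 * 78.1
T_est = 44.53 + 21.087
T_est = 65.617

65.617


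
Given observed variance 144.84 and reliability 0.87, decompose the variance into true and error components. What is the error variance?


var_true = rxx * var_obs = 0.87 * 144.84 = 126.0108
var_error = var_obs - var_true
var_error = 144.84 - 126.0108
var_error = 18.8292

18.8292


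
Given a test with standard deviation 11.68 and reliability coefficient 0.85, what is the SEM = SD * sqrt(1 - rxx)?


SEM = SD * sqrt(1 - rxx)
SEM = 11.68 * sqrt(1 - 0.85)
SEM = 11.68 * sqrt(0.15) = 11.68 * 0.387298
SEM = 4.5236

4.5236


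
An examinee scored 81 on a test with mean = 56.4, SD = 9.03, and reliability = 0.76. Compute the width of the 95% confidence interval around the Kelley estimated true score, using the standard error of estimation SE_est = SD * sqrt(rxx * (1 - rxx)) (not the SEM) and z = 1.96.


True score estimate = 0.76*81 + 0.24*56.4 = 75.096
SE_est = SD * sqrt(rxx * (1 - rxx)) = 9.03 * sqrt(0.76 * 0.24) = 9.03 * sqrt(0.1824) = 3.856561
CI = T_est +/- z * SE_est, so width = 2 * z * SE_est = 2 * 1.96 * 3.856561
Width = 15.1177

15.1177


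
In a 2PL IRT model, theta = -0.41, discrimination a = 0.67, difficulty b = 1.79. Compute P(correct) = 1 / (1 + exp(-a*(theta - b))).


a*(theta - b) = 0.67 * (-0.41 - 1.79) = -1.474
exp(--1.474) = 4.3667
P = 1 / (1 + 4.3667)
P = 0.1863

0.1863


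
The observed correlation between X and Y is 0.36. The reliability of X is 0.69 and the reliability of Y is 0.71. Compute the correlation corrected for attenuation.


r_corrected = rxy / sqrt(rxx * ryy)
= 0.36 / sqrt(0.69 * 0.71)
= 0.36 / sqrt(0.4899)
= 0.36 / 0.699929
r_corrected = 0.5143

0.5143


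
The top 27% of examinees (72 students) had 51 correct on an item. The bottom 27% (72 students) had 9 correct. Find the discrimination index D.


p_upper = 51/72 = 0.7083
p_lower = 9/72 = 0.125
D = 0.7083 - 0.125 = 0.5833

0.5833


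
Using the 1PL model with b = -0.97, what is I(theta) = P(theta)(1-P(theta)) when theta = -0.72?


P = 1/(1+exp(-(-0.72--0.97))) = 0.5622
I = P*(1-P) = 0.5622 * 0.4378
I = 0.2461

0.2461


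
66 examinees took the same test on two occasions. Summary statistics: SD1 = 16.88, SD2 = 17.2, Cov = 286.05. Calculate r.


r = cov(X,Y) / (SD_X * SD_Y)
r = 286.05 / (16.88 * 17.2)
r = 286.05 / 290.336
r = 0.9852

0.9852


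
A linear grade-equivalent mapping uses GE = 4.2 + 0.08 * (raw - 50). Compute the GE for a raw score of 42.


raw - median = 42 - 50 = -8
slope * diff = 0.08 * -8 = -0.64
GE = 4.2 + -0.64
GE = 3.56

3.56


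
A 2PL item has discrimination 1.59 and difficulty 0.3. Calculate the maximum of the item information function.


For 2PL, max info at theta = b = 0.3
I_max = a^2 / 4 = 1.59^2 / 4
= 2.5281 / 4
I_max = 0.632

0.632


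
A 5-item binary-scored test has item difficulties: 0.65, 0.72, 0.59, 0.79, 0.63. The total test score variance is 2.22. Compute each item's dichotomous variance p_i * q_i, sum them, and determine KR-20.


For each item, compute p_i * q_i:
  Item 1: 0.65 * 0.35 = 0.2275
  Item 2: 0.72 * 0.28 = 0.2016
  Item 3: 0.59 * 0.41 = 0.2419
  Item 4: 0.79 * 0.21 = 0.1659
  Item 5: 0.63 * 0.37 = 0.2331
Sum(p_i * q_i) = 0.2275 + 0.2016 + 0.2419 + 0.1659 + 0.2331 = 1.07
KR-20 = (k/(k-1)) * (1 - Sum(p_i*q_i) / Var_total)
= (5/4) * (1 - 1.07/2.22)
= 1.25 * 0.518
KR-20 = 0.6475

0.6475


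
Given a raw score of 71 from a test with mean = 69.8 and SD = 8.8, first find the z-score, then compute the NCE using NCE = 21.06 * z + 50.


z = (X - mean) / SD = (71 - 69.8) / 8.8
z = 1.2 / 8.8
z = 0.1364
NCE = NCE = 21.06z + 50
Carry z at full precision (z = 1.2 / 8.8) into the conversion:
NCE = 21.06 * (1.2 / 8.8) + 50 = 25.272 / 8.8 + 50
NCE = 2.8718 + 50
NCE = 52.8718

52.8718


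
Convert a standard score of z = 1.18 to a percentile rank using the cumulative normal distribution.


CDF(z) = 0.5 * (1 + erf(z/sqrt(2)))
erf(0.8344) = 0.762
CDF = 0.881
Percentile rank = 0.881 * 100 = 88.1

88.1


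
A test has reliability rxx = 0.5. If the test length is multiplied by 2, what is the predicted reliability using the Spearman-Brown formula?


r_new = (n * rxx) / (1 + (n-1) * rxx)
r_new = (2 * 0.5) / (1 + 1 * 0.5)
r_new = 1.0 / 1.5
r_new = 0.6667

0.6667


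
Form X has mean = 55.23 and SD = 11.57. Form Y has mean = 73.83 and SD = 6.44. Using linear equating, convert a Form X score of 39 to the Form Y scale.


slope = SD_Y / SD_X = 6.44 / 11.57 ~ 0.5566
intercept = mean_Y - slope * mean_X = 73.83 - (6.44 / 11.57) * 55.23 ~ 43.0883
Y = slope * X + intercept. To avoid rounding drift from the rounded slope/intercept, evaluate the equivalent form Y = mean_Y + SD_Y * (X - mean_X) / SD_X at full precision:
Y = 73.83 + 6.44 * (39 - 55.23) / 11.57
Y = 73.83 - 6.44 * 16.23 / 11.57
Y = 73.83 - 104.5212 / 11.57
Y = 73.83 - 9.0338
Y = 64.7962

64.7962


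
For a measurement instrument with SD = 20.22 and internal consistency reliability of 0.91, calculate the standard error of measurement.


SEM = SD * sqrt(1 - rxx)
SEM = 20.22 * sqrt(1 - 0.91)
SEM = 20.22 * sqrt(0.09) = 20.22 * 0.3
SEM = 6.066

6.066


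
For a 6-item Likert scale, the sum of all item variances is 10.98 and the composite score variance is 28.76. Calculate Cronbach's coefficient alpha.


alpha = (k/(k-1)) * (1 - sum(si^2)/s_total^2)
= (6/5) * (1 - 10.98/28.76)
alpha = 0.7419

0.7419


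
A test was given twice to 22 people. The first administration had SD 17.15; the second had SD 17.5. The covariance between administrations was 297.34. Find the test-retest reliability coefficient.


r = cov(X,Y) / (SD_X * SD_Y)
r = 297.34 / (17.15 * 17.5)
r = 297.34 / 300.125
r = 0.9907

0.9907


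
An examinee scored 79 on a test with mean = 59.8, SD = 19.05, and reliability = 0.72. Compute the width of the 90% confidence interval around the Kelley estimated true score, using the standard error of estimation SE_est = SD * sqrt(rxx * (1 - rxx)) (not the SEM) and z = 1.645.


True score estimate = 0.72*79 + 0.28*59.8 = 73.624
SE_est = SD * sqrt(rxx * (1 - rxx)) = 19.05 * sqrt(0.72 * 0.28) = 19.05 * sqrt(0.2016) = 8.553429
CI = T_est +/- z * SE_est, so width = 2 * z * SE_est = 2 * 1.645 * 8.553429
Width = 28.1408

28.1408


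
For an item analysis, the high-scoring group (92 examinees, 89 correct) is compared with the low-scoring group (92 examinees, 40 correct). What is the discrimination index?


p_upper = 89/92 = 0.9674
p_lower = 40/92 = 0.4348
D = 0.9674 - 0.4348 = 0.5326

0.5326


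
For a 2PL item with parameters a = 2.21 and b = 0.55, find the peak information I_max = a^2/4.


For 2PL, max info at theta = b = 0.55
I_max = a^2 / 4 = 2.21^2 / 4
= 4.8841 / 4
I_max = 1.221

1.221


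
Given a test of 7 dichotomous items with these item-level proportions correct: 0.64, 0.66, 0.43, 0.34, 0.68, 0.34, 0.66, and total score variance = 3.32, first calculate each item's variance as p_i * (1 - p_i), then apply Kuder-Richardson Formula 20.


For each item, compute p_i * q_i:
  Item 1: 0.64 * 0.36 = 0.2304
  Item 2: 0.66 * 0.34 = 0.2244
  Item 3: 0.43 * 0.57 = 0.2451
  Item 4: 0.34 * 0.66 = 0.2244
  Item 5: 0.68 * 0.32 = 0.2176
  Item 6: 0.34 * 0.66 = 0.2244
  Item 7: 0.66 * 0.34 = 0.2244
Sum(p_i * q_i) = 0.2304 + 0.2244 + 0.2451 + 0.2244 + 0.2176 + 0.2244 + 0.2244 = 1.5907
KR-20 = (k/(k-1)) * (1 - Sum(p_i*q_i) / Var_total)
= (7/6) * (1 - 1.5907/3.32)
= 1.1667 * 0.5209
KR-20 = 0.6077

0.6077


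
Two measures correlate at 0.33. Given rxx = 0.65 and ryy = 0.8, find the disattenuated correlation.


r_corrected = rxy / sqrt(rxx * ryy)
= 0.33 / sqrt(0.65 * 0.8)
= 0.33 / sqrt(0.52)
= 0.33 / 0.72111
r_corrected = 0.4576

0.4576


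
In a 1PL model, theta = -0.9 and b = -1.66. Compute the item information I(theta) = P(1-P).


P = 1/(1+exp(-(-0.9--1.66))) = 0.6814
I = P*(1-P) = 0.6814 * 0.3186
I = 0.2171

0.2171
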